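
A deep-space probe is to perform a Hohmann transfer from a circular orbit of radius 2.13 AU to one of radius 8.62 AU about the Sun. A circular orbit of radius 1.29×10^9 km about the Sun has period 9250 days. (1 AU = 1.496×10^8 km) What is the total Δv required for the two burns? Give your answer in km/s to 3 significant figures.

Δv = 9.19 km/s

From Kepler's third law T² = 4π²r³/μ at r = 1.29×10^9 km, T = 9250 days = 9250 × 86400 s = 7.992×10^8 s: μ = 4π²r³/T² = 1.32684×10^11 km³/s².
In km: r₁ = 2.13 × 1.496×10^8 = 3.18648×10^8 km; r₂ = 8.62 × 1.496×10^8 = 1.289552×10^9 km.
Transfer-ellipse semi-major axis a_t = (r₁ + r₂)/2 = (3.18648×10^8 + 1.289552×10^9)/2 = 8.041×10^8 km.
Circular speed at r₁: v₁ = √(μ/r₁) = √(1.32684×10^11/3.18648×10^8) = 20.406 km/s.
On the transfer ellipse at r₁, vis-viva equation gives v_p = √[μ(2/r₁ − 1/a_t)] = 25.842 km/s.
First burn Δv₁ = |v_p − v₁| = 5.436 km/s.
Circular speed at r₂: v₂ = √(μ/r₂) = 10.1435 km/s.
Transfer-orbit speed at r₂: v_a = √[μ(2/r₂ − 1/a_t)] = 6.38543 km/s.
Second burn Δv₂ = |v₂ − v_a| = 3.758 km/s.
Total Δv = Δv₁ + Δv₂ = 9.194 km/s.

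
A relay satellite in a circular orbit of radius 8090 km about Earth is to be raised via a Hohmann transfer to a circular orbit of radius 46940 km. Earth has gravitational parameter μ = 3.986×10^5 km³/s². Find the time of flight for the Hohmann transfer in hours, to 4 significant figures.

t = 6.309 hours

Transfer-ellipse semi-major axis a_t = (r₁ + r₂)/2 = (8090 + 46940)/2 = 27515 km.
Transfer time t = π√(a_t³/μ) = π√((27515)³ / 3.986×10^5) = 22711 s.
Converting: 22711 s ÷ 3600 s/hour = 6.309 hours.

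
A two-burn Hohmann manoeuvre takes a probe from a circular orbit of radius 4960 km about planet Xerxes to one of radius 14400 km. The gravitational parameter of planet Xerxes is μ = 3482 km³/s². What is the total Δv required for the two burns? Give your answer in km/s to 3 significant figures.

Semi-major axis of the transfer orbit: a_t = (4960 + 14400)/2 = 9680 km.
At r₁ the circular-orbit speed is v₁ = √(μ/r₁) = 0.8379 km/s.
On the transfer ellipse at r₁, vis-viva equation gives v_p = √[μ(2/r₁ − 1/a_t)] = 1.022 km/s.
First burn Δv₁ = |v_p − v₁| = 0.1841 km/s.
At r₂, v₂ = √(μ/r₂) = 0.4917 km/s.
Transfer-orbit speed at r₂: v_a = √[μ(2/r₂ − 1/a_t)] = 0.3520 km/s.
Second burn Δv₂ = |v₂ − v_a| = 0.1397 km/s.
Total Δv = Δv₁ + Δv₂ = 0.3238 km/s.

Δv = 0.324 km/s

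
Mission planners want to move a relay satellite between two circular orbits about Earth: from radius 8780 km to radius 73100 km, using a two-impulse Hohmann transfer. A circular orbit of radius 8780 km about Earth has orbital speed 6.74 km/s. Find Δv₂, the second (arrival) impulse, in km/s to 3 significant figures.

From the circular-orbit relation v² = μ/r at r = 8780 km: μ = v²r = (6.74)² × 8780 = 3.98854×10^5 km³/s².
Semi-major axis of the transfer orbit: a_t = (8780 + 73100)/2 = 40940 km.
Circular speed at r = 73100 km: v_c = √(μ/r) = 2.336 km/s.
Vis-viva on the transfer ellipse at r = 73100 km gives v_t = √[μ(2/r − 1/a_t)] = 1.082 km/s.
Δv₂ = |v_t − v_c| = |1.082 − 2.336| = 1.254 km/s.

Δv₂ = 1.25 km/s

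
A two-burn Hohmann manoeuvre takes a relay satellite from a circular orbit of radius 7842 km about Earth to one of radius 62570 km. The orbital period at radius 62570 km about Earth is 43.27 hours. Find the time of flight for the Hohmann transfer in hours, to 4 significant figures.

From Kepler's third law T² = 4π²r³/μ at r = 62570 km, T = 43.27 hours = 43.27 × 3600 s = 1.55772×10^5 s: μ = 4π²r³/T² = 3.98547×10^5 km³/s².
Transfer-ellipse semi-major axis a_t = (r₁ + r₂)/2 = (7842 + 62570)/2 = 35206 km.
By Kepler's third law the transfer-orbit period is T = 2π√(a_t³/μ), so t = T/2 = 32870 s.
Converting: 32870 s ÷ 3600 s/hour = 9.131 hours.

t = 9.131 hours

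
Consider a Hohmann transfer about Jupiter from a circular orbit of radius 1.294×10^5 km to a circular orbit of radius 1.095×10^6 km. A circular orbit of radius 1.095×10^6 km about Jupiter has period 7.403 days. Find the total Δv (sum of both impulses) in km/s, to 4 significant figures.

Δv = 16.37 km/s

From Kepler's third law T² = 4π²r³/μ at r = 1.095×10^6 km, T = 7.403 days = 7.403 × 86400 s = 6.396192×10^5 s: μ = 4π²r³/T² = 1.26695×10^8 km³/s².
The Hohmann ellipse has a_t = (r₁ + r₂)/2 = 6.122×10^5 km.
Circular speed at r₁: v₁ = √(μ/r₁) = √(1.26695×10^8/1.294×10^5) = 31.29 km/s.
Transfer-orbit speed at r₁ (vis-viva): v_p = √[μ(2/r₁ − 1/a_t)] = 41.85 km/s.
First burn Δv₁ = |v_p − v₁| = 10.56 km/s.
Circular speed at r₂: v₂ = √(μ/r₂) = 10.7565 km/s.
Transfer-orbit speed at r₂: v_a = √[μ(2/r₂ − 1/a_t)] = 4.94530 km/s.
Second burn Δv₂ = |v₂ − v_a| = 5.811 km/s.
Total Δv = Δv₁ + Δv₂ = 16.37 km/s.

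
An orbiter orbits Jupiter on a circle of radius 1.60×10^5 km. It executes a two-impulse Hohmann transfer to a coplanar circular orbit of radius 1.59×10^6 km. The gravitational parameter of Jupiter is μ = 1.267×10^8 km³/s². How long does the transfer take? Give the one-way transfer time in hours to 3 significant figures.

The Hohmann ellipse has a_t = (r₁ + r₂)/2 = 8.750×10^5 km.
Half the transfer-orbit period gives t = π√(a_t³/μ) = 2.2844×10^5 s.
Converting: 2.2844×10^5 s ÷ 3600 s/hour = 63.5 hours.

t = 63.5 hours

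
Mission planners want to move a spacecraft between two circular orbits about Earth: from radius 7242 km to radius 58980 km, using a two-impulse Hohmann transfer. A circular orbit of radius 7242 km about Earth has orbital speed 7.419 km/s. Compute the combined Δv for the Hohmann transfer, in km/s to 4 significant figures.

Δv = 3.867 km/s

From the circular-orbit relation v² = μ/r at r = 7242 km: μ = v²r = (7.419)² × 7242 = 3.98611×10^5 km³/s².
Transfer-ellipse semi-major axis a_t = (r₁ + r₂)/2 = (7242 + 58980)/2 = 33111 km.
At r₁ the circular-orbit speed is v₁ = √(μ/r₁) = 7.419 km/s.
Transfer-orbit speed at r₁ (vis-viva equation): v_p = √[μ(2/r₁ − 1/a_t)] = 9.902 km/s.
First burn Δv₁ = |v_p − v₁| = 2.483 km/s.
Circular speed at r₂: v₂ = √(μ/r₂) = 2.600 km/s.
Transfer-orbit speed at r₂: v_a = √[μ(2/r₂ − 1/a_t)] = 1.216 km/s.
Second burn Δv₂ = |v₂ − v_a| = 1.384 km/s.
Total Δv = Δv₁ + Δv₂ = 3.867 km/s.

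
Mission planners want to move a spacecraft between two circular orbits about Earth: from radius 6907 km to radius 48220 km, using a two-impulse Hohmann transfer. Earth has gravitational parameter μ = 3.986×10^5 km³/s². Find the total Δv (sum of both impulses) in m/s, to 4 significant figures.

The Hohmann ellipse has a_t = (r₁ + r₂)/2 = 27563.5 km.
Circular speed at r₁: v₁ = √(μ/r₁) = √(3.986×10^5/6907) = 7.5967 km/s.
On the transfer ellipse at r₁, vis-viva equation gives v_p = √[μ(2/r₁ − 1/a_t)] = 10.048 km/s.
First burn Δv₁ = |v_p − v₁| = 2.451 km/s.
Circular speed at r₂: v₂ = √(μ/r₂) = 2.875 km/s.
Transfer-orbit speed at r₂: v_a = √[μ(2/r₂ − 1/a_t)] = 1.439 km/s.
Second burn Δv₂ = |v₂ − v_a| = 1.436 km/s.
Total Δv = Δv₁ + Δv₂ = 3.887 km/s.

Δv = 3887 m/s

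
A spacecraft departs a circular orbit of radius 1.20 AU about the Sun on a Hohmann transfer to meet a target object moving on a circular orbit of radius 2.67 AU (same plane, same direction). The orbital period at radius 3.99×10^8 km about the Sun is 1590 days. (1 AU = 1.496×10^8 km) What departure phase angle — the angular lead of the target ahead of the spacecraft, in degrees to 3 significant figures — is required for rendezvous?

φ = 68.9°

From Kepler's third law T² = 4π²r³/μ at r = 3.99×10^8 km, T = 1590 days = 1590 × 86400 s = 1.37376×10^8 s: μ = 4π²r³/T² = 1.32879×10^11 km³/s².
In km: r₁ = 1.20 × 1.496×10^8 = 1.7952×10^8 km; r₂ = 2.67 × 1.496×10^8 = 3.99432×10^8 km.
Semi-major axis of the transfer orbit: a_t = (1.7952×10^8 + 3.99432×10^8)/2 = 2.89476×10^8 km.
Transfer time t = π√(a_t³/μ) = 4.2446×10^7 s.
The target's mean motion on its circular orbit is ω₂ = √(μ/r₂³) = 4.5663×10^-8 rad/s.
Angle swept by the target during transfer: ω₂·t = 1.9382 rad = 111.1°.
The spacecraft traverses 180° on the transfer ellipse, so the target must lead by 180° − 111.1° = 68.9°.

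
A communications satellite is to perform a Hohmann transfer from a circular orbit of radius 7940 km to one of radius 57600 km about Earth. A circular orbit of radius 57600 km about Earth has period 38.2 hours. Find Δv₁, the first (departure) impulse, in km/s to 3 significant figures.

Δv₁ = 2.31 km/s

From Kepler's third law T² = 4π²r³/μ at r = 57600 km, T = 38.2 hours = 38.2 × 3600 s = 1.3752×10^5 s: μ = 4π²r³/T² = 3.98929×10^5 km³/s².
Transfer-ellipse semi-major axis a_t = (r₁ + r₂)/2 = (7940 + 57600)/2 = 32770 km.
Circular speed at r = 7940 km: v_c = √(μ/r) = 7.088 km/s.
Vis-viva on the transfer ellipse at r = 7940 km gives v_t = √[μ(2/r − 1/a_t)] = 9.397 km/s.
Δv₁ = |v_t − v_c| = |9.397 − 7.088| = 2.309 km/s.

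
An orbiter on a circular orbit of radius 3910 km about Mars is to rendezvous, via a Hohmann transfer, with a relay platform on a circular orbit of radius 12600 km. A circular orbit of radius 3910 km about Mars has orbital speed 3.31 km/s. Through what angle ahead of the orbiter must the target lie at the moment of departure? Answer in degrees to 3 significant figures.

From the circular-orbit relation v² = μ/r at r = 3910 km: μ = v²r = (3.31)² × 3910 = 42838.4 km³/s².
The Hohmann ellipse has a_t = (r₁ + r₂)/2 = 8255 km.
Transfer time t = π√(a_t³/μ) = 11384.4 s.
The target's mean motion on its circular orbit is ω₂ = √(μ/r₂³) = 1.46339×10^-4 rad/s.
Angle swept by the target during transfer: ω₂·t = 1.66598 rad = 95.454°.
The orbiter traverses 180° on the transfer ellipse, so the target must lead by 180° − 95.454° = 84.5°.

φ = 84.5°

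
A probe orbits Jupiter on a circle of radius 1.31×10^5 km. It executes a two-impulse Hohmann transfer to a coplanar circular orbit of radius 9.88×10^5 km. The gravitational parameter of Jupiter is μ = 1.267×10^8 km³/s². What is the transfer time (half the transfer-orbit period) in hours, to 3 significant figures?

Transfer-ellipse semi-major axis a_t = (r₁ + r₂)/2 = (1.310×10^5 + 9.880×10^5)/2 = 5.595×10^5 km.
Half the transfer-orbit period gives t = π√(a_t³/μ) = 1.168×10^5 s.
Converting: 1.168×10^5 s ÷ 3600 s/hour = 32.4 hours.

t = 32.4 hours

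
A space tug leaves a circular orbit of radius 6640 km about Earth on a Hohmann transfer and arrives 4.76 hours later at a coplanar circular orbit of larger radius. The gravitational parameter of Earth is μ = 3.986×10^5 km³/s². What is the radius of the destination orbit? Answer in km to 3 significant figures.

Transfer time t = 4.76 hours = 17136 s, and t = π√(a_t³/μ).
So a_t = (μ t²/π²)^(1/3) = (3.986×10^5 × (17136)² / π²)^(1/3) = 22804 km.
Since a_t = (r₁ + r₂)/2, r₂ = 2a_t − r₁ = 2×22804 − 6640 = 38968 km.

r₂ = 39000 km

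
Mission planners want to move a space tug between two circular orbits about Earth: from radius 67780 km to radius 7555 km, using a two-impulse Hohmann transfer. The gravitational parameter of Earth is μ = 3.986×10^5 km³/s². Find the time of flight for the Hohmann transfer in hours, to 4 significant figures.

The Hohmann ellipse has a_t = (r₁ + r₂)/2 = 37667.5 km.
Transfer time t = π√(a_t³/μ) = π√((37667.5)³ / 3.986×10^5) = 36377 s.
Converting: 36377 s ÷ 3600 s/hour = 10.10 hours.

t = 10.10 hours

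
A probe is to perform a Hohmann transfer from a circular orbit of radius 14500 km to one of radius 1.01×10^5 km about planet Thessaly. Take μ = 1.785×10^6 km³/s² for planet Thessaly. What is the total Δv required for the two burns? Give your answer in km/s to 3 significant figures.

Transfer-ellipse semi-major axis a_t = (r₁ + r₂)/2 = (14500 + 1.010×10^5)/2 = 57750 km.
At r₁ the circular-orbit speed is v₁ = √(μ/r₁) = 11.095 km/s.
Transfer-orbit speed at r₁ (vis-viva): v_p = √[μ(2/r₁ − 1/a_t)] = 14.673 km/s.
First burn Δv₁ = |v_p − v₁| = 3.578 km/s.
At r₂, v₂ = √(μ/r₂) = 4.204 km/s.
Transfer-orbit speed at r₂: v_a = √[μ(2/r₂ − 1/a_t)] = 2.107 km/s.
Second burn Δv₂ = |v₂ − v_a| = 2.097 km/s.
Δv = Δv₁ + Δv₂ = 3.578 + 2.097 = 5.675 km/s.

Δv = 5.68 km/s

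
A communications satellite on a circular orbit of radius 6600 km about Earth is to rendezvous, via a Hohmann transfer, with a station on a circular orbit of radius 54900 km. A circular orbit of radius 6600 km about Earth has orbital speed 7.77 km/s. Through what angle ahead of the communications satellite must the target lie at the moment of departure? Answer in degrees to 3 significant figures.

φ = 105°

From the circular-orbit relation v² = μ/r at r = 6600 km: μ = v²r = (7.77)² × 6600 = 3.98461×10^5 km³/s².
Transfer-ellipse semi-major axis a_t = (r₁ + r₂)/2 = (6600 + 54900)/2 = 30750 km.
The half-period of the transfer ellipse is t = π√(a_t³/μ) = 26836 s.
Target angular speed ω₂ = √(μ/r₂³) = 4.9072×10^-5 rad/s.
Angle swept by the target during transfer: ω₂·t = 1.3169 rad = 75.45°.
Arrival is 180° from departure on the ellipse, so φ = 180° − 75.45° = 105°.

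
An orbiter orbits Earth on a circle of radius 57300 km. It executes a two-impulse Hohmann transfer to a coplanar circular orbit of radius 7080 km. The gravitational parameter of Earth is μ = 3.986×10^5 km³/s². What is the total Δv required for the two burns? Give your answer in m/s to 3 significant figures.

The Hohmann ellipse has a_t = (r₁ + r₂)/2 = 32190 km.
At r₁ the circular-orbit speed is v₁ = √(μ/r₁) = 2.6375 km/s.
Transfer-orbit speed at r₁ (vis-viva equation): v_a = √[μ(2/r₁ − 1/a_t)] = 1.2369 km/s.
First burn Δv₁ = |v_a − v₁| = 1.4006 km/s.
Circular speed at r₂: v₂ = √(μ/r₂) = 7.50329 km/s.
Transfer-orbit speed at r₂: v_p = √[μ(2/r₂ − 1/a_t)] = 10.0108 km/s.
Second burn Δv₂ = |v₂ − v_p| = 2.5075 km/s.
Total Δv = Δv₁ + Δv₂ = 3.908 km/s.

Δv = 3910 m/s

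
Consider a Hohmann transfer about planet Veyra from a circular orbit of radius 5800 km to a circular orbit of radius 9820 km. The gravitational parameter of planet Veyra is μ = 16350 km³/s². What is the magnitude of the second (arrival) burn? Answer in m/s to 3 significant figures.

Δv₂ = 178 m/s

Semi-major axis of the transfer orbit: a_t = (5800 + 9820)/2 = 7810 km.
On the circular orbit at r = 9820 km, v_c = √(μ/r) = 1.29034 km/s.
Transfer-orbit speed at the same r (vis-viva, a = a_t): v_t = √[μ(2/r − 1/a_t)] = 1.11197 km/s.
Δv₂ = |v_t − v_c| = |1.11197 − 1.29034| = 0.1784 km/s.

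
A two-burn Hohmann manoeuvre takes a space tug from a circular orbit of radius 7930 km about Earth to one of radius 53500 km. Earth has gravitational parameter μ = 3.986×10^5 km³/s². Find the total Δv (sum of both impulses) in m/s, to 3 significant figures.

Semi-major axis of the transfer orbit: a_t = (7930 + 53500)/2 = 30715 km.
Circular speed at r₁: v₁ = √(μ/r₁) = √(3.986×10^5/7930) = 7.090 km/s.
Transfer-orbit speed at r₁ (v² = μ(2/r − 1/a)): v_p = √[μ(2/r₁ − 1/a_t)] = 9.357 km/s.
First burn Δv₁ = |v_p − v₁| = 2.267 km/s.
Circular speed at r₂: v₂ = √(μ/r₂) = 2.730 km/s.
Transfer-orbit speed at r₂: v_a = √[μ(2/r₂ − 1/a_t)] = 1.387 km/s.
Second burn Δv₂ = |v₂ − v_a| = 1.343 km/s.
Total Δv = Δv₁ + Δv₂ = 3.610 km/s.

Δv = 3610 m/s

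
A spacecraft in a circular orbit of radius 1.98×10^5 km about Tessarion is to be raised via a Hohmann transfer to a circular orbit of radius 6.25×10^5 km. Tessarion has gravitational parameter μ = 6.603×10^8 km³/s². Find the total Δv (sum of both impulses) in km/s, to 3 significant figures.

Δv = 23.4 km/s

Semi-major axis of the transfer orbit: a_t = (1.980×10^5 + 6.250×10^5)/2 = 4.115×10^5 km.
Circular speed at r₁: v₁ = √(μ/r₁) = √(6.603×10^8/1.980×10^5) = 57.75 km/s.
Transfer-orbit speed at r₁ (v² = μ(2/r − 1/a)): v_p = √[μ(2/r₁ − 1/a_t)] = 71.17 km/s.
First burn Δv₁ = |v_p − v₁| = 13.42 km/s.
At r₂, v₂ = √(μ/r₂) = 32.5035 km/s.
Transfer-orbit speed at r₂: v_a = √[μ(2/r₂ − 1/a_t)] = 22.5465 km/s.
Second burn Δv₂ = |v₂ − v_a| = 9.957 km/s.
Total Δv = Δv₁ + Δv₂ = 23.38 km/s.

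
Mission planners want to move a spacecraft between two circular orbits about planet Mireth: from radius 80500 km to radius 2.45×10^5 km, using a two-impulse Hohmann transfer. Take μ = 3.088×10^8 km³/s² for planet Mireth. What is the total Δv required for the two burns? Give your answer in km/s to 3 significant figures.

Δv = 24.6 km/s

The Hohmann ellipse has a_t = (r₁ + r₂)/2 = 1.6275×10^5 km.
At r₁ the circular-orbit speed is v₁ = √(μ/r₁) = 61.9357 km/s.
On the transfer ellipse at r₁, vis-viva equation gives v_p = √[μ(2/r₁ − 1/a_t)] = 75.9912 km/s.
First burn Δv₁ = |v_p − v₁| = 14.06 km/s.
Circular speed at r₂: v₂ = √(μ/r₂) = 35.50 km/s.
Transfer-orbit speed at r₂: v_a = √[μ(2/r₂ − 1/a_t)] = 24.97 km/s.
Second burn Δv₂ = |v₂ − v_a| = 10.53 km/s.
Total Δv = Δv₁ + Δv₂ = 24.59 km/s.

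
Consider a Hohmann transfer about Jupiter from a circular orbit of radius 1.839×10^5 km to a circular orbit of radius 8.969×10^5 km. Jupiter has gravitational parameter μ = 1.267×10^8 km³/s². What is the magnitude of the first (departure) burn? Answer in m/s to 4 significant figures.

Δv₁ = 7567 m/s

Semi-major axis of the transfer orbit: a_t = (1.839×10^5 + 8.969×10^5)/2 = 5.404×10^5 km.
On the circular orbit at r = 1.839×10^5 km, v_c = √(μ/r) = 26.248 km/s.
Transfer-orbit speed at the same r (vis-viva, a = a_t): v_t = √[μ(2/r − 1/a_t)] = 33.815 km/s.
Δv₁ = |v_t − v_c| = |33.815 − 26.248| = 7.567 km/s.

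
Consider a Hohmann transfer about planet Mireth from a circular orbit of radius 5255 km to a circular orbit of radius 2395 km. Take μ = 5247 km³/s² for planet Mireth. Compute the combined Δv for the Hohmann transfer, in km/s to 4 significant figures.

The Hohmann ellipse has a_t = (r₁ + r₂)/2 = 3825 km.
Circular speed at r₁: v₁ = √(μ/r₁) = √(5247/5255) = 0.9992 km/s.
On the transfer ellipse at r₁, vis-viva equation gives v_a = √[μ(2/r₁ − 1/a_t)] = 0.7907 km/s.
First burn Δv₁ = |v_a − v₁| = 0.2085 km/s.
Circular speed at r₂: v₂ = √(μ/r₂) = 1.4801 km/s.
Transfer-orbit speed at r₂: v_p = √[μ(2/r₂ − 1/a_t)] = 1.7349 km/s.
Second burn Δv₂ = |v₂ − v_p| = 0.2548 km/s.
Total Δv = Δv₁ + Δv₂ = 0.4633 km/s.

Δv = 0.4633 km/s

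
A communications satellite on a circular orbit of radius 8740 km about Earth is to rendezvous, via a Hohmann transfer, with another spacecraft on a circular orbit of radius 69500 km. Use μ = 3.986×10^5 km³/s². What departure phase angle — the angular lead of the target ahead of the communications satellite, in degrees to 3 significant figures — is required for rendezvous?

φ = 104°

Transfer-ellipse semi-major axis a_t = (r₁ + r₂)/2 = (8740 + 69500)/2 = 39120 km.
Transfer time t = π√(a_t³/μ) = 38500 s.
Target angular speed ω₂ = √(μ/r₂³) = 3.446×10^-5 rad/s.
Angle swept by the target during transfer: ω₂·t = 1.3267 rad = 76.01°.
The communications satellite traverses 180° on the transfer ellipse, so the target must lead by 180° − 76.01° = 104°.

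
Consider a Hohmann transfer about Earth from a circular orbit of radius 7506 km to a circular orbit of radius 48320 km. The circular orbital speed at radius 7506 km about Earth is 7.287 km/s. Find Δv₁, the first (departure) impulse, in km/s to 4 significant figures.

Δv₁ = 2.301 km/s

From the circular-orbit relation v² = μ/r at r = 7506 km: μ = v²r = (7.287)² × 7506 = 3.98571×10^5 km³/s².
Semi-major axis of the transfer orbit: a_t = (7506 + 48320)/2 = 27913 km.
On the circular orbit at r = 7506 km, v_c = √(μ/r) = 7.287 km/s.
Vis-viva on the transfer ellipse at r = 7506 km gives v_t = √[μ(2/r − 1/a_t)] = 9.588 km/s.
Δv₁ = |v_t − v_c| = |9.588 − 7.287| = 2.301 km/s.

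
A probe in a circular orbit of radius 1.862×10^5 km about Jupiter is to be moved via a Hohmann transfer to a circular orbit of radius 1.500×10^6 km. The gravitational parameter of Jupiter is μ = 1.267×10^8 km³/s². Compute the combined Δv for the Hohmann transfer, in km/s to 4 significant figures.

Δv = 13.58 km/s

Transfer-ellipse semi-major axis a_t = (r₁ + r₂)/2 = (1.862×10^5 + 1.500×10^6)/2 = 8.431×10^5 km.
At r₁ the circular-orbit speed is v₁ = √(μ/r₁) = 26.085 km/s.
On the transfer ellipse at r₁, vis-viva gives v_p = √[μ(2/r₁ − 1/a_t)] = 34.794 km/s.
First burn Δv₁ = |v_p − v₁| = 8.709 km/s.
At r₂, v₂ = √(μ/r₂) = 9.19057 km/s.
Transfer-orbit speed at r₂: v_a = √[μ(2/r₂ − 1/a_t)] = 4.31910 km/s.
Second burn Δv₂ = |v₂ − v_a| = 4.871 km/s.
Total Δv = Δv₁ + Δv₂ = 13.58 km/s.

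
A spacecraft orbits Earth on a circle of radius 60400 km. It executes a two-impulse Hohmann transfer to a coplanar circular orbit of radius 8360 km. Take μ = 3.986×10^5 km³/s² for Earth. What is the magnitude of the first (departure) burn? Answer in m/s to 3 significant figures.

Transfer-ellipse semi-major axis a_t = (r₁ + r₂)/2 = (60400 + 8360)/2 = 34380 km.
Circular speed at r = 60400 km: v_c = √(μ/r) = 2.569 km/s.
Transfer-orbit speed at the same r (vis-viva, a = a_t): v_t = √[μ(2/r − 1/a_t)] = 1.267 km/s.
Δv₁ = |v_t − v_c| = |1.267 − 2.569| = 1.302 km/s.

Δv₁ = 1300 m/s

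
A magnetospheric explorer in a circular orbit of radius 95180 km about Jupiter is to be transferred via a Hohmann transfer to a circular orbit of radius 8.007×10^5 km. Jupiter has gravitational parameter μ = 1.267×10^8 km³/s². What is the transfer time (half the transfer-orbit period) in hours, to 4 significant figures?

t = 23.24 hours

Semi-major axis of the transfer orbit: a_t = (95180 + 8.007×10^5)/2 = 4.4794×10^5 km.
Transfer time t = π√(a_t³/μ) = π√((4.4794×10^5)³ / 1.267×10^8) = 83670 s.
Converting: 83670 s ÷ 3600 s/hour = 23.24 hours.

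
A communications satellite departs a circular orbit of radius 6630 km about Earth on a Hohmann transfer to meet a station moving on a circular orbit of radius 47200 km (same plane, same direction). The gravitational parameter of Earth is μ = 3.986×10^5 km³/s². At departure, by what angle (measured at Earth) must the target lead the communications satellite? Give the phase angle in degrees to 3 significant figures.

Transfer-ellipse semi-major axis a_t = (r₁ + r₂)/2 = (6630 + 47200)/2 = 26915 km.
The half-period of the transfer ellipse is t = π√(a_t³/μ) = 21972 s.
Target angular speed ω₂ = √(μ/r₂³) = 6.1568×10^-5 rad/s.
Angle swept by the target during transfer: ω₂·t = 1.3528 rad = 77.51°.
The communications satellite traverses 180° on the transfer ellipse, so the target must lead by 180° − 77.51° = 102°.

φ = 102°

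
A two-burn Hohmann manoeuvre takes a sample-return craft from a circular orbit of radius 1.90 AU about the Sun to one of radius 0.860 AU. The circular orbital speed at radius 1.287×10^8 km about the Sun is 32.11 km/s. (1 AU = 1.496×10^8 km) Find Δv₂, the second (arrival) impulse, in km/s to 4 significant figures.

Δv₂ = 5.568 km/s

From the circular-orbit relation v² = μ/r at r = 1.287×10^8 km: μ = v²r = (32.11)² × 1.287×10^8 = 1.32696×10^11 km³/s².
In km: r₁ = 1.90 × 1.496×10^8 = 2.8424×10^8 km; r₂ = 0.860 × 1.496×10^8 = 1.28656×10^8 km.
Semi-major axis of the transfer orbit: a_t = (2.8424×10^8 + 1.28656×10^8)/2 = 2.06448×10^8 km.
Circular speed at r = 1.28656×10^8 km: v_c = √(μ/r) = 32.1155 km/s.
Transfer-orbit speed at the same r (vis-viva, a = a_t): v_t = √[μ(2/r − 1/a_t)] = 37.6836 km/s.
Δv₂ = |v_t − v_c| = |37.6836 − 32.1155| = 5.568 km/s.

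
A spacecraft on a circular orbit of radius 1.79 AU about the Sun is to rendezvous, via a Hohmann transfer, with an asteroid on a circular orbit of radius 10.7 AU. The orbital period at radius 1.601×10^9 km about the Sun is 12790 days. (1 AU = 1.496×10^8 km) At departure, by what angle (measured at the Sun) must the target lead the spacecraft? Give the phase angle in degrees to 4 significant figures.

From Kepler's third law T² = 4π²r³/μ at r = 1.601×10^9 km, T = 12790 days = 12790 × 86400 s = 1.105056×10^9 s: μ = 4π²r³/T² = 1.32668×10^11 km³/s².
In km: r₁ = 1.79 × 1.496×10^8 = 2.67784×10^8 km; r₂ = 10.7 × 1.496×10^8 = 1.60072×10^9 km.
Semi-major axis of the transfer orbit: a_t = (2.67784×10^8 + 1.60072×10^9)/2 = 9.34252×10^8 km.
Transfer time t = π√(a_t³/μ) = 2.4630×10^8 s.
Target angular speed ω₂ = √(μ/r₂³) = 5.6873×10^-9 rad/s.
Angle swept by the target during transfer: ω₂·t = 1.4008 rad = 80.26°.
The spacecraft traverses 180° on the transfer ellipse, so the target must lead by 180° − 80.26° = 99.74°.

φ = 99.74°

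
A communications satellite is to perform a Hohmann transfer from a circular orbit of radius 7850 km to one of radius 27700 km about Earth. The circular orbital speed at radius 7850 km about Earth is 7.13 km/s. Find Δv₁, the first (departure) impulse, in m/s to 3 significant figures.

From the circular-orbit relation v² = μ/r at r = 7850 km: μ = v²r = (7.13)² × 7850 = 3.99070×10^5 km³/s².
Semi-major axis of the transfer orbit: a_t = (7850 + 27700)/2 = 17775 km.
On the circular orbit at r = 7850 km, v_c = √(μ/r) = 7.130 km/s.
Vis-viva on the transfer ellipse at r = 7850 km gives v_t = √[μ(2/r − 1/a_t)] = 8.901 km/s.
Δv₁ = |v_t − v_c| = |8.901 − 7.130| = 1.771 km/s.

Δv₁ = 1770 m/s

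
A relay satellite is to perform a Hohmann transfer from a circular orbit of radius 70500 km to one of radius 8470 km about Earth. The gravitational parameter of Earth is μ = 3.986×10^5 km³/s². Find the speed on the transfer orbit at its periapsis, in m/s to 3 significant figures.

v = 9170 m/s

The Hohmann ellipse has a_t = (r₁ + r₂)/2 = 39485 km.
The periapsis of the transfer ellipse is at r = 8470 km.
Vis-viva: v = √[μ(2/r − 1/a_t)] = √[3.986×10^5 × (2/8470 − 1/39485)] = 9.167 km/s.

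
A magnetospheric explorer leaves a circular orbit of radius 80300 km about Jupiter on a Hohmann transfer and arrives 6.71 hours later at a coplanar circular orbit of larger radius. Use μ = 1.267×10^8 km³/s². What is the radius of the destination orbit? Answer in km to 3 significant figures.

Transfer time t = 6.71 hours = 24156 s, and t = π√(a_t³/μ).
So a_t = (μ t²/π²)^(1/3) = (1.267×10^8 × (24156)² / π²)^(1/3) = 1.9566×10^5 km.
Since a_t = (r₁ + r₂)/2, r₂ = 2a_t − r₁ = 2×1.9566×10^5 − 80300 = 3.1102×10^5 km.

r₂ = 3.11×10^5 km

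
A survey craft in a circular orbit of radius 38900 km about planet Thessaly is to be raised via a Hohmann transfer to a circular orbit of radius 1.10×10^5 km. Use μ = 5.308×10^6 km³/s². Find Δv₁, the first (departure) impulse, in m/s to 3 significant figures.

Δv₁ = 2520 m/s

The Hohmann ellipse has a_t = (r₁ + r₂)/2 = 74450 km.
Circular speed at r = 38900 km: v_c = √(μ/r) = 11.681 km/s.
Vis-viva on the transfer ellipse at r = 38900 km gives v_t = √[μ(2/r − 1/a_t)] = 14.199 km/s.
Δv₁ = |v_t − v_c| = |14.199 − 11.681| = 2.518 km/s.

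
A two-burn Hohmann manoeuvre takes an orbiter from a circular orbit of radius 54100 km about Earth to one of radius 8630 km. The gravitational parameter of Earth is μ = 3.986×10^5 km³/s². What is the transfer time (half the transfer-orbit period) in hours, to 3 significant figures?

t = 7.68 hours

Transfer-ellipse semi-major axis a_t = (r₁ + r₂)/2 = (54100 + 8630)/2 = 31365 km.
Half the transfer-orbit period gives t = π√(a_t³/μ) = 27640 s.
Converting: 27640 s ÷ 3600 s/hour = 7.68 hours.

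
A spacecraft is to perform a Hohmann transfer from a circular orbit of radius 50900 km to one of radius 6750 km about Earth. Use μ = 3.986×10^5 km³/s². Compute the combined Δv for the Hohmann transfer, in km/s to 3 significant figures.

Δv = 3.97 km/s

Semi-major axis of the transfer orbit: a_t = (50900 + 6750)/2 = 28825 km.
Circular speed at r₁: v₁ = √(μ/r₁) = √(3.986×10^5/50900) = 2.798 km/s.
On the transfer ellipse at r₁, vis-viva equation gives v_a = √[μ(2/r₁ − 1/a_t)] = 1.354 km/s.
First burn Δv₁ = |v_a − v₁| = 1.444 km/s.
Circular speed at r₂: v₂ = √(μ/r₂) = 7.68452 km/s.
Transfer-orbit speed at r₂: v_p = √[μ(2/r₂ − 1/a_t)] = 10.2115 km/s.
Second burn Δv₂ = |v₂ − v_p| = 2.527 km/s.
Δv = Δv₁ + Δv₂ = 1.444 + 2.527 = 3.971 km/s.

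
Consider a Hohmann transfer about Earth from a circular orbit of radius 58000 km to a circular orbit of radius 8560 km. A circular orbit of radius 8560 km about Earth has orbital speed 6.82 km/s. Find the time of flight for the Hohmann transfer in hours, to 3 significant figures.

From the circular-orbit relation v² = μ/r at r = 8560 km: μ = v²r = (6.82)² × 8560 = 3.98146×10^5 km³/s².
The Hohmann ellipse has a_t = (r₁ + r₂)/2 = 33280 km.
Transfer time t = π√(a_t³/μ) = π√((33280)³ / 3.98146×10^5) = 30230 s.
Converting: 30230 s ÷ 3600 s/hour = 8.40 hours.

t = 8.40 hours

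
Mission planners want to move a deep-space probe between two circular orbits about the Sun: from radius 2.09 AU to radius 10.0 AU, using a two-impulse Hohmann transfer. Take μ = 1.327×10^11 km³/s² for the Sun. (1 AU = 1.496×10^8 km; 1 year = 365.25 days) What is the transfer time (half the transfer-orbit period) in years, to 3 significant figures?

t = 7.43 years

In km: r₁ = 2.09 × 1.496×10^8 = 3.12664×10^8 km; r₂ = 10.0 × 1.496×10^8 = 1.496×10^9 km.
The Hohmann ellipse has a_t = (r₁ + r₂)/2 = 9.04332×10^8 km.
Transfer time t = π√(a_t³/μ) = π√((9.04332×10^8)³ / 1.327×10^11) = 2.345×10^8 s.
Converting: 2.345×10^8 s ÷ 3.15576×10^7 s/year (365.25 × 86400) = 7.43 years.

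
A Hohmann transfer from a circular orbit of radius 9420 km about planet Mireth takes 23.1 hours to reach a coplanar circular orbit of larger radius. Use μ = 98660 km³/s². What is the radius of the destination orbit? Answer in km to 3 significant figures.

r₂ = 72700 km

Transfer time t = 23.1 hours = 83160 s, and t = π√(a_t³/μ).
So a_t = (μ t²/π²)^(1/3) = (98660 × (83160)² / π²)^(1/3) = 41042 km.
Since a_t = (r₁ + r₂)/2, r₂ = 2a_t − r₁ = 2×41042 − 9420 = 72664 km.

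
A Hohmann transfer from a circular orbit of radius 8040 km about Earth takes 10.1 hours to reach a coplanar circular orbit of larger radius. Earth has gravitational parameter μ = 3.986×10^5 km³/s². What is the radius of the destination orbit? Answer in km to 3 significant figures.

r₂ = 67300 km

Transfer time t = 10.1 hours = 36360 s, and t = π√(a_t³/μ).
So a_t = (μ t²/π²)^(1/3) = (3.986×10^5 × (36360)² / π²)^(1/3) = 37656 km.
Since a_t = (r₁ + r₂)/2, r₂ = 2a_t − r₁ = 2×37656 − 8040 = 67272 km.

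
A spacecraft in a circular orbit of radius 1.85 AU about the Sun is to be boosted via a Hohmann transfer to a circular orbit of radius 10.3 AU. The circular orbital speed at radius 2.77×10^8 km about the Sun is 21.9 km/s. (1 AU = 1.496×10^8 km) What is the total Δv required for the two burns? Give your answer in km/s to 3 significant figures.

Δv = 10.8 km/s

From the circular-orbit relation v² = μ/r at r = 2.77×10^8 km: μ = v²r = (21.9)² × 2.77×10^8 = 1.32852×10^11 km³/s².
In km: r₁ = 1.85 × 1.496×10^8 = 2.7676×10^8 km; r₂ = 10.3 × 1.496×10^8 = 1.54088×10^9 km.
Semi-major axis of the transfer orbit: a_t = (2.7676×10^8 + 1.54088×10^9)/2 = 9.0882×10^8 km.
Circular speed at r₁: v₁ = √(μ/r₁) = √(1.32852×10^11/2.7676×10^8) = 21.909 km/s.
Transfer-orbit speed at r₁ (vis-viva equation): v_p = √[μ(2/r₁ − 1/a_t)] = 28.528 km/s.
First burn Δv₁ = |v_p − v₁| = 6.619 km/s.
At r₂, v₂ = √(μ/r₂) = 9.285 km/s.
Transfer-orbit speed at r₂: v_a = √[μ(2/r₂ − 1/a_t)] = 5.124 km/s.
Second burn Δv₂ = |v₂ − v_a| = 4.161 km/s.
Δv = Δv₁ + Δv₂ = 6.619 + 4.161 = 10.78 km/s.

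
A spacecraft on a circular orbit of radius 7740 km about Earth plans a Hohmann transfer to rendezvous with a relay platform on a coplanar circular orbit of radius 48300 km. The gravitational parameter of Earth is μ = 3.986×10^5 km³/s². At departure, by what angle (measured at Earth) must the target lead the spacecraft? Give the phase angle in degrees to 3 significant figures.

The Hohmann ellipse has a_t = (r₁ + r₂)/2 = 28020 km.
The half-period of the transfer ellipse is t = π√(a_t³/μ) = 23340 s.
Target angular speed ω₂ = √(μ/r₂³) = 5.948×10^-5 rad/s.
Angle swept by the target during transfer: ω₂·t = 1.388 rad = 79.53°.
Arrival is 180° from departure on the ellipse, so φ = 180° − 79.53° = 100°.

φ = 100°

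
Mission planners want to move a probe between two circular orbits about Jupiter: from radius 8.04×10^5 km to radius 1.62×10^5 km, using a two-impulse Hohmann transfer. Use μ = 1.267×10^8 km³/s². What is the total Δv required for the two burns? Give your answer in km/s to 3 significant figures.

Δv = 13.4 km/s

The Hohmann ellipse has a_t = (r₁ + r₂)/2 = 4.830×10^5 km.
Circular speed at r₁: v₁ = √(μ/r₁) = √(1.267×10^8/8.040×10^5) = 12.553 km/s.
On the transfer ellipse at r₁, vis-viva equation gives v_a = √[μ(2/r₁ − 1/a_t)] = 7.2702 km/s.
First burn Δv₁ = |v_a − v₁| = 5.283 km/s.
Circular speed at r₂: v₂ = √(μ/r₂) = 27.966 km/s.
Transfer-orbit speed at r₂: v_p = √[μ(2/r₂ − 1/a_t)] = 36.082 km/s.
Second burn Δv₂ = |v₂ − v_p| = 8.116 km/s.
Δv = Δv₁ + Δv₂ = 5.283 + 8.116 = 13.40 km/s.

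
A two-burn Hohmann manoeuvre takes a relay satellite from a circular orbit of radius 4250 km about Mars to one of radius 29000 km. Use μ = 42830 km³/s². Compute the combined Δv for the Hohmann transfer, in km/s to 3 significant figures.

Semi-major axis of the transfer orbit: a_t = (4250 + 29000)/2 = 16625 km.
At r₁ the circular-orbit speed is v₁ = √(μ/r₁) = 3.175 km/s.
Transfer-orbit speed at r₁ (v² = μ(2/r − 1/a)): v_p = √[μ(2/r₁ − 1/a_t)] = 4.193 km/s.
First burn Δv₁ = |v_p − v₁| = 1.018 km/s.
At r₂, v₂ = √(μ/r₂) = 1.21528 km/s.
Transfer-orbit speed at r₂: v_a = √[μ(2/r₂ − 1/a_t)] = 0.614453 km/s.
Second burn Δv₂ = |v₂ − v_a| = 0.6008 km/s.
Δv = Δv₁ + Δv₂ = 1.018 + 0.6008 = 1.619 km/s.

Δv = 1.62 km/s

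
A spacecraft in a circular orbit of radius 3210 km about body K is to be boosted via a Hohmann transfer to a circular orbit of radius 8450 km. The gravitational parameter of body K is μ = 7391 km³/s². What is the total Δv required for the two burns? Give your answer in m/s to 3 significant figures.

Transfer-ellipse semi-major axis a_t = (r₁ + r₂)/2 = (3210 + 8450)/2 = 5830 km.
At r₁ the circular-orbit speed is v₁ = √(μ/r₁) = 1.5174 km/s.
Transfer-orbit speed at r₁ (vis-viva): v_p = √[μ(2/r₁ − 1/a_t)] = 1.8268 km/s.
First burn Δv₁ = |v_p − v₁| = 0.3094 km/s.
At r₂, v₂ = √(μ/r₂) = 0.93524 km/s.
Transfer-orbit speed at r₂: v_a = √[μ(2/r₂ − 1/a_t)] = 0.69397 km/s.
Second burn Δv₂ = |v₂ − v_a| = 0.2413 km/s.
Total Δv = Δv₁ + Δv₂ = 0.5507 km/s.

Δv = 551 m/s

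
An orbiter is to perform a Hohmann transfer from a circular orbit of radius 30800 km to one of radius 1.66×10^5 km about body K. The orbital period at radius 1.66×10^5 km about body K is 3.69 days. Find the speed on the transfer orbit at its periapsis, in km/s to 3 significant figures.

From Kepler's third law T² = 4π²r³/μ at r = 1.66×10^5 km, T = 3.69 days = 3.69 × 86400 s = 3.18816×10^5 s: μ = 4π²r³/T² = 1.77666×10^6 km³/s².
Semi-major axis of the transfer orbit: a_t = (30800 + 1.660×10^5)/2 = 98400 km.
The periapsis of the transfer ellipse is at r = 30800 km.
Applying v² = μ(2/r − 1/a_t): v = 9.865 km/s.

v = 9.86 km/s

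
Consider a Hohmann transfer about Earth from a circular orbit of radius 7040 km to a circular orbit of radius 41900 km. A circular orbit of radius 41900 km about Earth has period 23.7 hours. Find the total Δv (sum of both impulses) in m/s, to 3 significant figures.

Δv = 3750 m/s

From Kepler's third law T² = 4π²r³/μ at r = 41900 km, T = 23.7 hours = 23.7 × 3600 s = 85320 s: μ = 4π²r³/T² = 3.98933×10^5 km³/s².
Transfer-ellipse semi-major axis a_t = (r₁ + r₂)/2 = (7040 + 41900)/2 = 24470 km.
Circular speed at r₁: v₁ = √(μ/r₁) = √(3.98933×10^5/7040) = 7.5277 km/s.
On the transfer ellipse at r₁, v² = μ(2/r − 1/a) gives v_p = √[μ(2/r₁ − 1/a_t)] = 9.8504 km/s.
First burn Δv₁ = |v_p − v₁| = 2.3227 km/s.
At r₂, v₂ = √(μ/r₂) = 3.08562 km/s.
Transfer-orbit speed at r₂: v_a = √[μ(2/r₂ − 1/a_t)] = 1.65505 km/s.
Second burn Δv₂ = |v₂ − v_a| = 1.4306 km/s.
Δv = Δv₁ + Δv₂ = 2.3227 + 1.4306 = 3.753 km/s.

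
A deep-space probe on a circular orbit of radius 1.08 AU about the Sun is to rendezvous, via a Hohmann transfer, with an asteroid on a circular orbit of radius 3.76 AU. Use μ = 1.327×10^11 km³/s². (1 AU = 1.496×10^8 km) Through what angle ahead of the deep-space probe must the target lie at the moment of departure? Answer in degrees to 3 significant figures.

φ = 87.1°

In km: r₁ = 1.08 × 1.496×10^8 = 1.61568×10^8 km; r₂ = 3.76 × 1.496×10^8 = 5.62496×10^8 km.
Semi-major axis of the transfer orbit: a_t = (1.61568×10^8 + 5.62496×10^8)/2 = 3.62032×10^8 km.
Transfer time t = π√(a_t³/μ) = 5.94066×10^7 s.
The target's mean motion on its circular orbit is ω₂ = √(μ/r₂³) = 2.73059×10^-8 rad/s.
Angle swept by the target during transfer: ω₂·t = 1.62215 rad = 92.94°.
The deep-space probe traverses 180° on the transfer ellipse, so the target must lead by 180° − 92.94° = 87.1°.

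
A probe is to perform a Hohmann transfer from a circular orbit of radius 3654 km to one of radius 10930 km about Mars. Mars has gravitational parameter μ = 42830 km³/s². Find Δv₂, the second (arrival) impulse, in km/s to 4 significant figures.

Transfer-ellipse semi-major axis a_t = (r₁ + r₂)/2 = (3654 + 10930)/2 = 7292 km.
On the circular orbit at r = 10930 km, v_c = √(μ/r) = 1.97954 km/s.
Transfer-orbit speed at the same r (vis-viva, a = a_t): v_t = √[μ(2/r − 1/a_t)] = 1.40128 km/s.
Δv₂ = |v_t − v_c| = |1.40128 − 1.97954| = 0.5783 km/s.

Δv₂ = 0.5783 km/s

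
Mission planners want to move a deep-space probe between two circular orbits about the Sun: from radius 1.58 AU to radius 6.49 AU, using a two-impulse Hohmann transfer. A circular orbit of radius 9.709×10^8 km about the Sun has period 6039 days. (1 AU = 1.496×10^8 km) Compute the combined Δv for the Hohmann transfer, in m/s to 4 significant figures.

Δv = 10730 m/s

From Kepler's third law T² = 4π²r³/μ at r = 9.709×10^8 km, T = 6039 days = 6039 × 86400 s = 5.217696×10^8 s: μ = 4π²r³/T² = 1.32717×10^11 km³/s².
In km: r₁ = 1.58 × 1.496×10^8 = 2.36368×10^8 km; r₂ = 6.49 × 1.496×10^8 = 9.70904×10^8 km.
Transfer-ellipse semi-major axis a_t = (r₁ + r₂)/2 = (2.36368×10^8 + 9.70904×10^8)/2 = 6.03636×10^8 km.
At r₁ the circular-orbit speed is v₁ = √(μ/r₁) = 23.696 km/s.
On the transfer ellipse at r₁, vis-viva gives v_p = √[μ(2/r₁ − 1/a_t)] = 30.052 km/s.
First burn Δv₁ = |v_p − v₁| = 6.356 km/s.
Circular speed at r₂: v₂ = √(μ/r₂) = 11.6916 km/s.
Transfer-orbit speed at r₂: v_a = √[μ(2/r₂ − 1/a_t)] = 7.31613 km/s.
Second burn Δv₂ = |v₂ − v_a| = 4.375 km/s.
Δv = Δv₁ + Δv₂ = 6.356 + 4.375 = 10.73 km/s.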